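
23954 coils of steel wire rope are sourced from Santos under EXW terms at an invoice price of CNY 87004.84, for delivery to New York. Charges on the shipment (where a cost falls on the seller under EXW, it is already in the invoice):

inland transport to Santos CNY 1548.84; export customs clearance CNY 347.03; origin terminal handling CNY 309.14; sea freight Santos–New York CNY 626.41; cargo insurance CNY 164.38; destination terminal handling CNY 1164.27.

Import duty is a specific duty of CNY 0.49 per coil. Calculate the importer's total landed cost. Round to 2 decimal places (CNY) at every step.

EXW: the seller makes goods available at their premises; the buyer bears all onward costs.
CIF value = EXW price + inland to port + export clearance + origin terminal + freight + insurance = 87004.84 + 1548.84 + 347.03 + 309.14 + 626.41 + 164.38 = 90000.64
Import duty = 23954 × 0.49 = 11737.46
Buyer bears: inland to port 1548.84 + export clearance 347.03 + origin terminal 309.14 + freight 626.41 + insurance 164.38 + destination terminal 1164.27 + duty 11737.46 = 15897.53
Landed cost = invoice 87004.84 + 15897.53 = 102902.37

Total landed cost: CNY 102902.37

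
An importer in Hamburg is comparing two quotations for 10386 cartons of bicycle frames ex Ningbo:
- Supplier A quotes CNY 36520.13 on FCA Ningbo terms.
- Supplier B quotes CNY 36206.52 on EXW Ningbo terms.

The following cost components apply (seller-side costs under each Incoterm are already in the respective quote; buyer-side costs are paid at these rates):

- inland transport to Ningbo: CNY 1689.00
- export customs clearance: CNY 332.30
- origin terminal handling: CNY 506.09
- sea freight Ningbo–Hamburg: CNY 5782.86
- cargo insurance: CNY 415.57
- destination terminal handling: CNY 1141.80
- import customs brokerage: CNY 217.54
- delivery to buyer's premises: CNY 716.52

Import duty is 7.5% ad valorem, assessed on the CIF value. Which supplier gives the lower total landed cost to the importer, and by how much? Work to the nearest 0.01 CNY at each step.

Supplier A (FCA):
CIF value = FCA price + origin terminal + freight + insurance = 36520.13 + 506.09 + 5782.86 + 415.57 = 43224.65
Import duty = 43224.65 × 7.5% = 3241.85
Buyer bears (A): 506.09 + 5782.86 + 415.57 + 1141.80 + 217.54 + 716.52 = 8780.38
Landed cost (A) = invoice 36520.13 + 8780.38 + duty 3241.85 = 48542.36
Supplier B (EXW):
CIF value = EXW price + inland to port + export clearance + origin terminal + freight + insurance = 36206.52 + 1689.00 + 332.30 + 506.09 + 5782.86 + 415.57 = 44932.34
Import duty = 44932.34 × 7.5% = 3369.93
Buyer bears (B): 1689.00 + 332.30 + 506.09 + 5782.86 + 415.57 + 1141.80 + 217.54 + 716.52 = 10801.68
Landed cost (B) = invoice 36206.52 + 10801.68 + duty 3369.93 = 50378.13
Difference = |48542.36 − 50378.13| = 1835.77

Supplier A is cheaper by CNY 1835.77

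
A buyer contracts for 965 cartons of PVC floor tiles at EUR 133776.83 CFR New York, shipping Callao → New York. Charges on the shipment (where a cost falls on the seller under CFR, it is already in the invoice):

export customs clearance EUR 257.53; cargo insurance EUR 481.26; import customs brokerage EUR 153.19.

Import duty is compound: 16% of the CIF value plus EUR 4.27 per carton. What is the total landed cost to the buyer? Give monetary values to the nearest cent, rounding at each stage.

Total landed cost: EUR 160013.12

CFR: the seller pays costs through ocean freight to the destination port, but not insurance.
Already in the invoice (seller's account under CFR): export clearance — exclude.
CIF value = CFR price + insurance = 133776.83 + 481.26 = 134258.09
Ad valorem component: 134258.09 × 16% = 21481.29
Specific component: 965 × 4.27 = 4120.55
Import duty = 21481.29 + 4120.55 = 25601.84
Buyer bears: insurance 481.26 + brokerage 153.19 + duty 25601.84 = 26236.29
Landed cost = invoice 133776.83 + 26236.29 = 160013.12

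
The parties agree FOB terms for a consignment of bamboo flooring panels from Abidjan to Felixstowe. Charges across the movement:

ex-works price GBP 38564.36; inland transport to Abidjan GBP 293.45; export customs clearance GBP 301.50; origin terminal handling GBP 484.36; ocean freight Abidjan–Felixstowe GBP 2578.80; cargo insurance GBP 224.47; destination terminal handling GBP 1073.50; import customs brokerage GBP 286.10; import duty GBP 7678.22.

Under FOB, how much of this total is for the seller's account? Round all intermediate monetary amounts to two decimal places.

Seller's account: GBP 39643.67

FOB: the seller bears costs until goods are on board at the origin port; the buyer bears freight, insurance and all costs thereafter.
Seller's account: goods 38564.36 + inland to port 293.45 + export clearance 301.50 + origin terminal 484.36 = 39643.67
Buyer's account: freight 2578.80 + insurance 224.47 + destination terminal 1073.50 + brokerage 286.10 + duty 7678.22 = 11841.09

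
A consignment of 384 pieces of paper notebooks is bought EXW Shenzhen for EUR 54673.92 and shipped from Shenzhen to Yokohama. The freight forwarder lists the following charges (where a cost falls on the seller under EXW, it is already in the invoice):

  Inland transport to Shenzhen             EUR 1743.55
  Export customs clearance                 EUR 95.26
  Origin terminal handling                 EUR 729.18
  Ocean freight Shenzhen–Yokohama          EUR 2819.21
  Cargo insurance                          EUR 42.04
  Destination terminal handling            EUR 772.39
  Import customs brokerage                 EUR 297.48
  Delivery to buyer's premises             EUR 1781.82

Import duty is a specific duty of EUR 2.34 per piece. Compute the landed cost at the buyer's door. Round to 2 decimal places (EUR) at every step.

EXW: the seller makes goods available at their premises; the buyer bears all onward costs.
CIF value = EXW price + inland to port + export clearance + origin terminal + freight + insurance = 54673.92 + 1743.55 + 95.26 + 729.18 + 2819.21 + 42.04 = 60103.16
Import duty = 384 × 2.34 = 898.56
Buyer bears: inland to port 1743.55 + export clearance 95.26 + origin terminal 729.18 + freight 2819.21 + insurance 42.04 + destination terminal 772.39 + brokerage 297.48 + delivery 1781.82 + duty 898.56 = 9179.49
Landed cost = invoice 54673.92 + 9179.49 = 63853.41

Total landed cost: EUR 63853.41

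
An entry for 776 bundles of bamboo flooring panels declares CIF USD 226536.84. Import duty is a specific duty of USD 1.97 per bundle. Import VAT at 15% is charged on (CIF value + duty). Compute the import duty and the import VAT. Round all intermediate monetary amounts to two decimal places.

Import duty: USD 1528.72; import VAT: USD 34209.83

Import duty = 776 × 1.97 = 1528.72
VAT base = CIF + duty = 226536.84 + 1528.72 = 228065.56
Import VAT = 228065.56 × 15% = 34209.83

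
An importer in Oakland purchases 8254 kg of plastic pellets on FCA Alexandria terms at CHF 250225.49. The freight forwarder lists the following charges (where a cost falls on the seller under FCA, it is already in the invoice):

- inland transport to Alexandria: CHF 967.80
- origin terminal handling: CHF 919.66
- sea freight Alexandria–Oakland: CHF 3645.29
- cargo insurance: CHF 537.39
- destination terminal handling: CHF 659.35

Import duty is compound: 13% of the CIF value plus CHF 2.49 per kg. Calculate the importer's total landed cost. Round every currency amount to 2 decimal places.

FCA: the seller delivers export-cleared goods to the carrier; the buyer bears costs from that point.
Already in the invoice (seller's account under FCA): inland to port — exclude.
CIF value = FCA price + origin terminal + freight + insurance = 250225.49 + 919.66 + 3645.29 + 537.39 = 255327.83
Ad valorem component: 255327.83 × 13% = 33192.62
Specific component: 8254 × 2.49 = 20552.46
Import duty = 33192.62 + 20552.46 = 53745.08
Buyer bears: origin terminal 919.66 + freight 3645.29 + insurance 537.39 + destination terminal 659.35 + duty 53745.08 = 59506.77
Landed cost = invoice 250225.49 + 59506.77 = 309732.26

Total landed cost: CHF 309732.26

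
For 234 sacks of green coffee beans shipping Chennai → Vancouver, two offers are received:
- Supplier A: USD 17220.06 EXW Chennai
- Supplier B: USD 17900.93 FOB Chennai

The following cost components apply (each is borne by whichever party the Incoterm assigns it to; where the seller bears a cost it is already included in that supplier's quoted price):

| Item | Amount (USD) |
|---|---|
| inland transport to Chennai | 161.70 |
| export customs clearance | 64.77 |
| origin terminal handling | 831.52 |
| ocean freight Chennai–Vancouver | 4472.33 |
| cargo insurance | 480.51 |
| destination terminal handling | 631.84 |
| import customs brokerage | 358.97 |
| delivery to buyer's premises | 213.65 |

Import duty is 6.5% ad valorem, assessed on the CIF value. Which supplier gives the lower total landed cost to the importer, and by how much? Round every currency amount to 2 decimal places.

Supplier B is cheaper by USD 401.63

Supplier A (EXW):
CIF value = EXW price + inland to port + export clearance + origin terminal + freight + insurance = 17220.06 + 161.70 + 64.77 + 831.52 + 4472.33 + 480.51 = 23230.89
Import duty = 23230.89 × 6.5% = 1510.01
Buyer bears (A): 161.70 + 64.77 + 831.52 + 4472.33 + 480.51 + 631.84 + 358.97 + 213.65 = 7215.29
Landed cost (A) = invoice 17220.06 + 7215.29 + duty 1510.01 = 25945.36
Supplier B (FOB):
CIF value = FOB price + freight + insurance = 17900.93 + 4472.33 + 480.51 = 22853.77
Import duty = 22853.77 × 6.5% = 1485.50
Buyer bears (B): 4472.33 + 480.51 + 631.84 + 358.97 + 213.65 = 6157.30
Landed cost (B) = invoice 17900.93 + 6157.30 + duty 1485.50 = 25543.73
Difference = |25945.36 − 25543.73| = 401.63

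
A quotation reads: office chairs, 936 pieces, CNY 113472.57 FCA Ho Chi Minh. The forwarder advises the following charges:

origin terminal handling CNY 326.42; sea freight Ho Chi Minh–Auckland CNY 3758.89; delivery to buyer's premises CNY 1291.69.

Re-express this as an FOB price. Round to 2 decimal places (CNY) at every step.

FOB price: CNY 113798.99

Not relevant to the conversion: freight, delivery — on the buyer under both terms; not part of either seller's price.
From FCA to FOB, the seller additionally bears: origin terminal.
FOB price = 113472.57 + 326.42 = 113798.99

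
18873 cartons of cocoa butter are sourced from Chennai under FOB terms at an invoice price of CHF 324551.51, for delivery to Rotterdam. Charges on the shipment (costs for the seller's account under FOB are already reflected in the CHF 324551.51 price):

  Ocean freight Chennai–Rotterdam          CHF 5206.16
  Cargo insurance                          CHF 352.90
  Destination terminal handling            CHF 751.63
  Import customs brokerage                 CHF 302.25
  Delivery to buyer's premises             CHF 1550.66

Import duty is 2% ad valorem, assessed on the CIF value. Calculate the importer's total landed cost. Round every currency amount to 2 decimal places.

FOB: the seller bears costs until goods are on board at the origin port; the buyer bears freight, insurance and all costs thereafter.
CIF value = FOB price + freight + insurance = 324551.51 + 5206.16 + 352.90 = 330110.57
Import duty = 330110.57 × 2% = 6602.21
Buyer bears: freight 5206.16 + insurance 352.90 + destination terminal 751.63 + brokerage 302.25 + delivery 1550.66 + duty 6602.21 = 14765.81
Landed cost = invoice 324551.51 + 14765.81 = 339317.32

Total landed cost: CHF 339317.32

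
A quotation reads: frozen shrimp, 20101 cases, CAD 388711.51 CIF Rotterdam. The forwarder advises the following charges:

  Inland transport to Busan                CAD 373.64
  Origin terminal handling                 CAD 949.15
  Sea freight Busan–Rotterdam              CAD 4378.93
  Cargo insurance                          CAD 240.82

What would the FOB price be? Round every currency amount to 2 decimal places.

FOB price: CAD 384091.76

Not relevant to the conversion: inland to port, origin terminal — on the seller under both CIF and FOB; already in the CIF price and stays in the FOB price.
From CIF to FOB, the seller no longer bears: freight, insurance.
FOB price = 388711.51 − 4378.93 − 240.82 = 384091.76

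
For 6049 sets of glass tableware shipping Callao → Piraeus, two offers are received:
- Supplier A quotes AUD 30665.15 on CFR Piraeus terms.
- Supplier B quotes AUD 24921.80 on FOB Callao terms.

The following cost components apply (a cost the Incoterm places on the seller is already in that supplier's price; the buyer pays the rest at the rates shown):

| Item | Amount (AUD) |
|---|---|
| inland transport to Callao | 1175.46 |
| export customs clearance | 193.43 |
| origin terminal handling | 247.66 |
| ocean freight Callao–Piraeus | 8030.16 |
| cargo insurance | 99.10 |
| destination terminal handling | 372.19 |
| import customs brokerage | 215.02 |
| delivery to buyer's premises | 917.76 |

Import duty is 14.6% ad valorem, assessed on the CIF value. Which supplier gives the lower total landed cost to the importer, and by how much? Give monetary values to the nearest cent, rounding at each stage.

Supplier A (CFR):
CIF value = CFR price + insurance = 30665.15 + 99.10 = 30764.25
Import duty = 30764.25 × 14.6% = 4491.58
Buyer bears (A): 99.10 + 372.19 + 215.02 + 917.76 = 1604.07
Landed cost (A) = invoice 30665.15 + 1604.07 + duty 4491.58 = 36760.80
Supplier B (FOB):
CIF value = FOB price + freight + insurance = 24921.80 + 8030.16 + 99.10 = 33051.06
Import duty = 33051.06 × 14.6% = 4825.45
Buyer bears (B): 8030.16 + 99.10 + 372.19 + 215.02 + 917.76 = 9634.23
Landed cost (B) = invoice 24921.80 + 9634.23 + duty 4825.45 = 39381.48
Difference = |36760.80 − 39381.48| = 2620.68

Supplier A is cheaper by AUD 2620.68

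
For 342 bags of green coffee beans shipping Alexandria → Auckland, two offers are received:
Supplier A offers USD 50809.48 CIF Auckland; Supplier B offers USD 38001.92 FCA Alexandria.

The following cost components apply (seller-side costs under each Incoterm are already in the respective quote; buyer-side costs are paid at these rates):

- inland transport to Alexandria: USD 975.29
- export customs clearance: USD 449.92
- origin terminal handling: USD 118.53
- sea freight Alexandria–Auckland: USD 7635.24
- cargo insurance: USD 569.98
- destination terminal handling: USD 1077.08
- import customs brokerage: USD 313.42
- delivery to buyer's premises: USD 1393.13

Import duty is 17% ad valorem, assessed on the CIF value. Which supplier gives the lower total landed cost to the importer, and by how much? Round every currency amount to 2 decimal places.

Supplier B is cheaper by USD 5246.06

Supplier A (CIF):
The CIF price already equals the CIF value: 50809.48
Import duty = 50809.48 × 17% = 8637.61
Buyer bears (A): 1077.08 + 313.42 + 1393.13 = 2783.63
Landed cost (A) = invoice 50809.48 + 2783.63 + duty 8637.61 = 62230.72
Supplier B (FCA):
CIF value = FCA price + origin terminal + freight + insurance = 38001.92 + 118.53 + 7635.24 + 569.98 = 46325.67
Import duty = 46325.67 × 17% = 7875.36
Buyer bears (B): 118.53 + 7635.24 + 569.98 + 1077.08 + 313.42 + 1393.13 = 11107.38
Landed cost (B) = invoice 38001.92 + 11107.38 + duty 7875.36 = 56984.66
Difference = |62230.72 − 56984.66| = 5246.06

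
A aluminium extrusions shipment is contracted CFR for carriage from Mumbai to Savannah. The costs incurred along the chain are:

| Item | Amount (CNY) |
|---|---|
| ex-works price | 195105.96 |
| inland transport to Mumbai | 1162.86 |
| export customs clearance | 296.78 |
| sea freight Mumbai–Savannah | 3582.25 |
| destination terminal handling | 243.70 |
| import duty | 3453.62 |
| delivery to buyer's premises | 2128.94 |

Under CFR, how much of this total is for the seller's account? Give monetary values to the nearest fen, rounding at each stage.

Seller's account: CNY 200147.85

CFR: the seller pays costs through ocean freight to the destination port, but not insurance.
Seller's account: goods 195105.96 + inland to port 1162.86 + export clearance 296.78 + freight 3582.25 = 200147.85
Buyer's account: destination terminal 243.70 + duty 3453.62 + delivery 2128.94 = 5826.26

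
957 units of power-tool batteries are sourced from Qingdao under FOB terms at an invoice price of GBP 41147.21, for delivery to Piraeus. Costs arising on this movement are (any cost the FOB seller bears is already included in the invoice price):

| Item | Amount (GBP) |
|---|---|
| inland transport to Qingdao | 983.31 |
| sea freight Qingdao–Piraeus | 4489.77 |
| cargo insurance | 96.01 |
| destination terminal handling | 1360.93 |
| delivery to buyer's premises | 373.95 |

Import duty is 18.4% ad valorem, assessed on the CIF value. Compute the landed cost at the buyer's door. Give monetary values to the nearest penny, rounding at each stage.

Total landed cost: GBP 55882.74

FOB: the seller bears costs until goods are on board at the origin port; the buyer bears freight, insurance and all costs thereafter.
Already in the invoice (seller's account under FOB): inland to port — exclude.
CIF value = FOB price + freight + insurance = 41147.21 + 4489.77 + 96.01 = 45732.99
Import duty = 45732.99 × 18.4% = 8414.87
Buyer bears: freight 4489.77 + insurance 96.01 + destination terminal 1360.93 + delivery 373.95 + duty 8414.87 = 14735.53
Landed cost = invoice 41147.21 + 14735.53 = 55882.74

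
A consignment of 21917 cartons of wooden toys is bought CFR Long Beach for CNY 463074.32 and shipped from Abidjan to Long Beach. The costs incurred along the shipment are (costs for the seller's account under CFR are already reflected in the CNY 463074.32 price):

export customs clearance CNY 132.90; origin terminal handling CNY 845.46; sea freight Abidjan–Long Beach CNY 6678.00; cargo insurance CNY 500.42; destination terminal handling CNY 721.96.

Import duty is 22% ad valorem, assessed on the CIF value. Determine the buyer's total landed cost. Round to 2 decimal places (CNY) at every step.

Total landed cost: CNY 566283.14

CFR: the seller pays costs through ocean freight to the destination port, but not insurance.
Already in the invoice (seller's account under CFR): export clearance, origin terminal, freight — exclude.
CIF value = CFR price + insurance = 463074.32 + 500.42 = 463574.74
Import duty = 463574.74 × 22% = 101986.44
Buyer bears: insurance 500.42 + destination terminal 721.96 + duty 101986.44 = 103208.82
Landed cost = invoice 463074.32 + 103208.82 = 566283.14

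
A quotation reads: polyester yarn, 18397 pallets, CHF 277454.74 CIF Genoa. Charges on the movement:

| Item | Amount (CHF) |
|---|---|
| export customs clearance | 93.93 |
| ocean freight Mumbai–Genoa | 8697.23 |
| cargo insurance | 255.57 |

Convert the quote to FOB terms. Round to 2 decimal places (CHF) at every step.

FOB price: CHF 268501.94

Not relevant to the conversion: export clearance — on the seller under both CIF and FOB; already in the CIF price and stays in the FOB price.
From CIF to FOB, the seller no longer bears: freight, insurance.
FOB price = 277454.74 − 8697.23 − 255.57 = 268501.94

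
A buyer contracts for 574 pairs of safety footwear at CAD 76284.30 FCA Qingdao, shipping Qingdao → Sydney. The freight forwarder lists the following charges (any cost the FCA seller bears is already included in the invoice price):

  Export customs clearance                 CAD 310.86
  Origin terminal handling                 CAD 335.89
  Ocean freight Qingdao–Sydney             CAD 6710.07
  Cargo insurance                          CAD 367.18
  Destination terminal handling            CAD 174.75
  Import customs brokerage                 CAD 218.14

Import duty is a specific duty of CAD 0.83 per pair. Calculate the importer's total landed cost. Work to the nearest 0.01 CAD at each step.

FCA: the seller delivers export-cleared goods to the carrier; the buyer bears costs from that point.
Already in the invoice (seller's account under FCA): export clearance — exclude.
CIF value = FCA price + origin terminal + freight + insurance = 76284.30 + 335.89 + 6710.07 + 367.18 = 83697.44
Import duty = 574 × 0.83 = 476.42
Buyer bears: origin terminal 335.89 + freight 6710.07 + insurance 367.18 + destination terminal 174.75 + brokerage 218.14 + duty 476.42 = 8282.45
Landed cost = invoice 76284.30 + 8282.45 = 84566.75

Total landed cost: CAD 84566.75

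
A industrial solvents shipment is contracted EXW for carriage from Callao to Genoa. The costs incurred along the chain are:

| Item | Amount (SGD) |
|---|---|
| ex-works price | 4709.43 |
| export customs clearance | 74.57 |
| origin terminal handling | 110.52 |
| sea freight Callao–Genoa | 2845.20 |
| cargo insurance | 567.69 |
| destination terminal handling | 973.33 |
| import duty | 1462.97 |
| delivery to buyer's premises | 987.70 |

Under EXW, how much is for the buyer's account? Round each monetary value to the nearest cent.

Buyer's account: SGD 7021.98

EXW: the seller makes goods available at their premises; the buyer bears all onward costs.
Seller's account: goods 4709.43 = 4709.43
Buyer's account: export clearance 74.57 + origin terminal 110.52 + freight 2845.20 + insurance 567.69 + destination terminal 973.33 + duty 1462.97 + delivery 987.70 = 7021.98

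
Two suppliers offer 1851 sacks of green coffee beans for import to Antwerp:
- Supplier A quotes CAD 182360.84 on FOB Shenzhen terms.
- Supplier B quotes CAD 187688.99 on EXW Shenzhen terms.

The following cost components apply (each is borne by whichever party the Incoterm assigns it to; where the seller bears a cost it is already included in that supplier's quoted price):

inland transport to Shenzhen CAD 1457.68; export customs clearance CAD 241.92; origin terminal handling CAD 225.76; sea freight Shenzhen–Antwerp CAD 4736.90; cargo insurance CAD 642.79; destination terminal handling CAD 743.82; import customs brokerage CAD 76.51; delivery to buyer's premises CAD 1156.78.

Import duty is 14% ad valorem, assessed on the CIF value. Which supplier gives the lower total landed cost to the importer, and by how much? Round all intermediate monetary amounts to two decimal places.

Supplier A (FOB):
CIF value = FOB price + freight + insurance = 182360.84 + 4736.90 + 642.79 = 187740.53
Import duty = 187740.53 × 14% = 26283.67
Buyer bears (A): 4736.90 + 642.79 + 743.82 + 76.51 + 1156.78 = 7356.80
Landed cost (A) = invoice 182360.84 + 7356.80 + duty 26283.67 = 216001.31
Supplier B (EXW):
CIF value = EXW price + inland to port + export clearance + origin terminal + freight + insurance = 187688.99 + 1457.68 + 241.92 + 225.76 + 4736.90 + 642.79 = 194994.04
Import duty = 194994.04 × 14% = 27299.17
Buyer bears (B): 1457.68 + 241.92 + 225.76 + 4736.90 + 642.79 + 743.82 + 76.51 + 1156.78 = 9282.16
Landed cost (B) = invoice 187688.99 + 9282.16 + duty 27299.17 = 224270.32
Difference = |216001.31 − 224270.32| = 8269.01

Supplier A is cheaper by CAD 8269.01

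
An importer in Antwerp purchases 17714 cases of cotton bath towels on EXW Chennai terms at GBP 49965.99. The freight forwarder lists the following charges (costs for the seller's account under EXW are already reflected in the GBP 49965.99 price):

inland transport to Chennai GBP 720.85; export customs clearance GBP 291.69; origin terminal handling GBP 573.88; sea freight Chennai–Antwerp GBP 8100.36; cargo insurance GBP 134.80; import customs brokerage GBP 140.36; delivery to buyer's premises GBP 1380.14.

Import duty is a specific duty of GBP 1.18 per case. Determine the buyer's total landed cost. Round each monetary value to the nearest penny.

Total landed cost: GBP 82210.59

EXW: the seller makes goods available at their premises; the buyer bears all onward costs.
CIF value = EXW price + inland to port + export clearance + origin terminal + freight + insurance = 49965.99 + 720.85 + 291.69 + 573.88 + 8100.36 + 134.80 = 59787.57
Import duty = 17714 × 1.18 = 20902.52
Buyer bears: inland to port 720.85 + export clearance 291.69 + origin terminal 573.88 + freight 8100.36 + insurance 134.80 + brokerage 140.36 + delivery 1380.14 + duty 20902.52 = 32244.60
Landed cost = invoice 49965.99 + 32244.60 = 82210.59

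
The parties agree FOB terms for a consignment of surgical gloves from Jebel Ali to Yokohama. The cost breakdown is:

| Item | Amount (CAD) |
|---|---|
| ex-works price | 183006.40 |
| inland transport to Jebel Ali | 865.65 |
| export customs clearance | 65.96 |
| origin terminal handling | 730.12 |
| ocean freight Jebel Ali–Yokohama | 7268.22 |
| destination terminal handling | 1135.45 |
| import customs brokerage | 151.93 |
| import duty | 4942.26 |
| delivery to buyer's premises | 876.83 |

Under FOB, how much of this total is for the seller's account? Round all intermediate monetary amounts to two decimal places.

Seller's account: CAD 184668.13

FOB: the seller bears costs until goods are on board at the origin port; the buyer bears freight, insurance and all costs thereafter.
Seller's account: goods 183006.40 + inland to port 865.65 + export clearance 65.96 + origin terminal 730.12 = 184668.13
Buyer's account: freight 7268.22 + destination terminal 1135.45 + brokerage 151.93 + duty 4942.26 + delivery 876.83 = 14374.69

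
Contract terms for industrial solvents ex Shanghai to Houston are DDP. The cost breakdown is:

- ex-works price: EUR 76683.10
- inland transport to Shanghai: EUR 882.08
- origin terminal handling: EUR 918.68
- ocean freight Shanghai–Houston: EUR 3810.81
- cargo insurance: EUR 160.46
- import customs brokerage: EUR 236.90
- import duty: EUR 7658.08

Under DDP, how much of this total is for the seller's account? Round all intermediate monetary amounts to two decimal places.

DDP: the seller bears all costs including import duty.
Seller's account: goods 76683.10 + inland to port 882.08 + origin terminal 918.68 + freight 3810.81 + insurance 160.46 + brokerage 236.90 + duty 7658.08 = 90350.11
Buyer's account: 0.00

Seller's account: EUR 90350.11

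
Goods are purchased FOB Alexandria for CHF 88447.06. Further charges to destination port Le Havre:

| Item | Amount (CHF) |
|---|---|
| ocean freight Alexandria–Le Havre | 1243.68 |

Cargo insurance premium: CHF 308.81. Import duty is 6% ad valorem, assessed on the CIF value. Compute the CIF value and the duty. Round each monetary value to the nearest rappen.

CIF value: CHF 89999.55; import duty: CHF 5399.97

CIF = FOB price + freight + insurance
CIF = 88447.06 + 1243.68 + 308.81 = 89999.55
Import duty = 89999.55 × 6% = 5399.97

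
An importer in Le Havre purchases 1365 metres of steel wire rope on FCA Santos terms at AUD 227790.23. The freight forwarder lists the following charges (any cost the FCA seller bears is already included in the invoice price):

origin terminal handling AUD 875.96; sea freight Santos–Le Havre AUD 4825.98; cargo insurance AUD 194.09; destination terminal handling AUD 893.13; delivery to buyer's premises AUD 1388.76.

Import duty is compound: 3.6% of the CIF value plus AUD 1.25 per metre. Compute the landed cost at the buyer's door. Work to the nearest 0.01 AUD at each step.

Total landed cost: AUD 246087.11

FCA: the seller delivers export-cleared goods to the carrier; the buyer bears costs from that point.
CIF value = FCA price + origin terminal + freight + insurance = 227790.23 + 875.96 + 4825.98 + 194.09 = 233686.26
Ad valorem component: 233686.26 × 3.6% = 8412.71
Specific component: 1365 × 1.25 = 1706.25
Import duty = 8412.71 + 1706.25 = 10118.96
Buyer bears: origin terminal 875.96 + freight 4825.98 + insurance 194.09 + destination terminal 893.13 + delivery 1388.76 + duty 10118.96 = 18296.88
Landed cost = invoice 227790.23 + 18296.88 = 246087.11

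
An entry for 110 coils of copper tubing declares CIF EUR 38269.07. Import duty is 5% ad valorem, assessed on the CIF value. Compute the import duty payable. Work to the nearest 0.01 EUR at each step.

Import duty: EUR 1913.45

Import duty = 38269.07 × 5% = 1913.45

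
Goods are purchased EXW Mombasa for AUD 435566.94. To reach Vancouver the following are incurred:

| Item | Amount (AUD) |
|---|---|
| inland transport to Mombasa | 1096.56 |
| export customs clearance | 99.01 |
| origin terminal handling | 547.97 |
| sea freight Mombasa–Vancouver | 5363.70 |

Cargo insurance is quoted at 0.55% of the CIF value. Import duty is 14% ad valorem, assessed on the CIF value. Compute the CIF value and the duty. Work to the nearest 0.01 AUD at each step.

CIF value: AUD 445122.35; import duty: AUD 62317.13

Let C be the CIF value. C = EXW price + pre-shipment costs + freight + 0.55% × C
C − 0.55% × C = 435566.94 + 1096.56 + 99.01 + 547.97 + 5363.70
0.9945 × C = 442674.18
C = 442674.18 / 0.9945 = 445122.35
Insurance premium = 0.55% × 445122.35 = 2448.17
Import duty = 445122.35 × 14% = 62317.13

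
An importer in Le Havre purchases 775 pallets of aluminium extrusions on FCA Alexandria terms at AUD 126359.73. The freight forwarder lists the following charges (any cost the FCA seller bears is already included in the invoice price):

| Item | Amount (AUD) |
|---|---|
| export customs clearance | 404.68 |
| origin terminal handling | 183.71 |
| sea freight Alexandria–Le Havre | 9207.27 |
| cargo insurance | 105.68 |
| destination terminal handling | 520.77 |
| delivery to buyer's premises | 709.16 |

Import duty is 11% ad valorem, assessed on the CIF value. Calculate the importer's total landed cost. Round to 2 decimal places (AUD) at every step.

Total landed cost: AUD 152030.52

FCA: the seller delivers export-cleared goods to the carrier; the buyer bears costs from that point.
Already in the invoice (seller's account under FCA): export clearance — exclude.
CIF value = FCA price + origin terminal + freight + insurance = 126359.73 + 183.71 + 9207.27 + 105.68 = 135856.39
Import duty = 135856.39 × 11% = 14944.20
Buyer bears: origin terminal 183.71 + freight 9207.27 + insurance 105.68 + destination terminal 520.77 + delivery 709.16 + duty 14944.20 = 25670.79
Landed cost = invoice 126359.73 + 25670.79 = 152030.52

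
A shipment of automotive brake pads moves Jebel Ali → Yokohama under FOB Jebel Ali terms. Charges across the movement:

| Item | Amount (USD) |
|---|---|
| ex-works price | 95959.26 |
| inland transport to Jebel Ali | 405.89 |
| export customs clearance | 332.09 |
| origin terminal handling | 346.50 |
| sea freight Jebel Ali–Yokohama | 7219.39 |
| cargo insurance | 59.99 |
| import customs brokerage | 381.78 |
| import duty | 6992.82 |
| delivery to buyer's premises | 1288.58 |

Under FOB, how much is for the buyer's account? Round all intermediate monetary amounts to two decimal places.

FOB: the seller bears costs until goods are on board at the origin port; the buyer bears freight, insurance and all costs thereafter.
Seller's account: goods 95959.26 + inland to port 405.89 + export clearance 332.09 + origin terminal 346.50 = 97043.74
Buyer's account: freight 7219.39 + insurance 59.99 + brokerage 381.78 + duty 6992.82 + delivery 1288.58 = 15942.56

Buyer's account: USD 15942.56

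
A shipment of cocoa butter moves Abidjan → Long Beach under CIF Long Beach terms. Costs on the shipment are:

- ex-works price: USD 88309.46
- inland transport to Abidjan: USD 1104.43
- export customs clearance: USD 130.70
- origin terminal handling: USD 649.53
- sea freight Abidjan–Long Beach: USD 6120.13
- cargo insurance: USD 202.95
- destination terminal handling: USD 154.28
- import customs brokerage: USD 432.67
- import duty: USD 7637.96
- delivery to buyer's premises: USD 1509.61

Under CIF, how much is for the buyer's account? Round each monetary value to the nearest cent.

CIF: the seller pays costs through ocean freight and marine insurance to the destination port.
Seller's account: goods 88309.46 + inland to port 1104.43 + export clearance 130.70 + origin terminal 649.53 + freight 6120.13 + insurance 202.95 = 96517.20
Buyer's account: destination terminal 154.28 + brokerage 432.67 + duty 7637.96 + delivery 1509.61 = 9734.52

Buyer's account: USD 9734.52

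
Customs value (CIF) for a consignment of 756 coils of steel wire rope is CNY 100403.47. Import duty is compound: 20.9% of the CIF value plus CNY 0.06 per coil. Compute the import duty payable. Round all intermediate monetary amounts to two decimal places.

Import duty: CNY 21029.69

Ad valorem component: 100403.47 × 20.9% = 20984.33
Specific component: 756 × 0.06 = 45.36
Import duty = 20984.33 + 45.36 = 21029.69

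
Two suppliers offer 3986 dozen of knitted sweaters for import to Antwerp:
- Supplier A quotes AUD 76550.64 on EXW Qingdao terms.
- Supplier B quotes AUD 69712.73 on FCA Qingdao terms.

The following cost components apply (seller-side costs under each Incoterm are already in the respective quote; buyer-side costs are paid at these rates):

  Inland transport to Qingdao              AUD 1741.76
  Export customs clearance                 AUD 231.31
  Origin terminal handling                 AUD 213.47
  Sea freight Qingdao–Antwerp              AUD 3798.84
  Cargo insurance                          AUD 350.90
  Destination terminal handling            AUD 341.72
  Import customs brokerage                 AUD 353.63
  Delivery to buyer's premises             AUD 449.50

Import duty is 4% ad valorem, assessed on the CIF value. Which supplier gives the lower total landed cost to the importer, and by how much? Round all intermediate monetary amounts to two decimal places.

Supplier B is cheaper by AUD 9163.42

Supplier A (EXW):
CIF value = EXW price + inland to port + export clearance + origin terminal + freight + insurance = 76550.64 + 1741.76 + 231.31 + 213.47 + 3798.84 + 350.90 = 82886.92
Import duty = 82886.92 × 4% = 3315.48
Buyer bears (A): 1741.76 + 231.31 + 213.47 + 3798.84 + 350.90 + 341.72 + 353.63 + 449.50 = 7481.13
Landed cost (A) = invoice 76550.64 + 7481.13 + duty 3315.48 = 87347.25
Supplier B (FCA):
CIF value = FCA price + origin terminal + freight + insurance = 69712.73 + 213.47 + 3798.84 + 350.90 = 74075.94
Import duty = 74075.94 × 4% = 2963.04
Buyer bears (B): 213.47 + 3798.84 + 350.90 + 341.72 + 353.63 + 449.50 = 5508.06
Landed cost (B) = invoice 69712.73 + 5508.06 + duty 2963.04 = 78183.83
Difference = |87347.25 − 78183.83| = 9163.42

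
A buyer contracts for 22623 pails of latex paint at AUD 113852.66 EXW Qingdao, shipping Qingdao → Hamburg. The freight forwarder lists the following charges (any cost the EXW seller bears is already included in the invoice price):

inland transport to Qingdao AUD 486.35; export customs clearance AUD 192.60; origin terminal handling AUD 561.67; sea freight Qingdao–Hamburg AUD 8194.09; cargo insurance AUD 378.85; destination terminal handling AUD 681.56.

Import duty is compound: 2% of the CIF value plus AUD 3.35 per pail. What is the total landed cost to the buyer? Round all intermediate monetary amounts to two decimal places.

Total landed cost: AUD 202608.15

EXW: the seller makes goods available at their premises; the buyer bears all onward costs.
CIF value = EXW price + inland to port + export clearance + origin terminal + freight + insurance = 113852.66 + 486.35 + 192.60 + 561.67 + 8194.09 + 378.85 = 123666.22
Ad valorem component: 123666.22 × 2% = 2473.32
Specific component: 22623 × 3.35 = 75787.05
Import duty = 2473.32 + 75787.05 = 78260.37
Buyer bears: inland to port 486.35 + export clearance 192.60 + origin terminal 561.67 + freight 8194.09 + insurance 378.85 + destination terminal 681.56 + duty 78260.37 = 88755.49
Landed cost = invoice 113852.66 + 88755.49 = 202608.15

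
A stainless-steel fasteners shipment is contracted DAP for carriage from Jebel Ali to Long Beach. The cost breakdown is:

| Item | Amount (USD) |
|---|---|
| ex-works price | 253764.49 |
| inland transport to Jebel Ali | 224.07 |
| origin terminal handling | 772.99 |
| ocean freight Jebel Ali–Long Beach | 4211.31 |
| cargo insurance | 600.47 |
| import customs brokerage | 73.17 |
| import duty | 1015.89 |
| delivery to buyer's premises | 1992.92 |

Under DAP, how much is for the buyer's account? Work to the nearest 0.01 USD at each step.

DAP: the seller bears all costs to the named destination except import duty and clearance.
Seller's account: goods 253764.49 + inland to port 224.07 + origin terminal 772.99 + freight 4211.31 + insurance 600.47 + delivery 1992.92 = 261566.25
Buyer's account: brokerage 73.17 + duty 1015.89 = 1089.06

Buyer's account: USD 1089.06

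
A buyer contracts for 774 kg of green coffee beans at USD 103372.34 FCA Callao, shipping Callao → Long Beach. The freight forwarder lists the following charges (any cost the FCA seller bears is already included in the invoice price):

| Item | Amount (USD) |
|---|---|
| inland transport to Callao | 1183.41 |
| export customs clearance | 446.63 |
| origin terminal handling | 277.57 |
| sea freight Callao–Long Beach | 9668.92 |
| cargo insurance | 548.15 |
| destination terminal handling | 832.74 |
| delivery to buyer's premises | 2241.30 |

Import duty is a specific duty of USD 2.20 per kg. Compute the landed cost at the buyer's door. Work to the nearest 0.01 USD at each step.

Total landed cost: USD 118643.82

FCA: the seller delivers export-cleared goods to the carrier; the buyer bears costs from that point.
Already in the invoice (seller's account under FCA): inland to port, export clearance — exclude.
CIF value = FCA price + origin terminal + freight + insurance = 103372.34 + 277.57 + 9668.92 + 548.15 = 113866.98
Import duty = 774 × 2.20 = 1702.80
Buyer bears: origin terminal 277.57 + freight 9668.92 + insurance 548.15 + destination terminal 832.74 + delivery 2241.30 + duty 1702.80 = 15271.48
Landed cost = invoice 103372.34 + 15271.48 = 118643.82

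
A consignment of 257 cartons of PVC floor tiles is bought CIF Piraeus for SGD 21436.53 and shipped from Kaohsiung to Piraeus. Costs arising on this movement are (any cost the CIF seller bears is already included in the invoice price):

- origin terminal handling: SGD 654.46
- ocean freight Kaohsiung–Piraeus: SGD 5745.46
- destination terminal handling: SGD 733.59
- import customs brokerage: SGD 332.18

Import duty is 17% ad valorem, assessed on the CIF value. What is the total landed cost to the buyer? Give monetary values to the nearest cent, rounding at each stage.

CIF: the seller pays costs through ocean freight and marine insurance to the destination port.
Already in the invoice (seller's account under CIF): origin terminal, freight — exclude.
The CIF price already equals the CIF value: 21436.53
Import duty = 21436.53 × 17% = 3644.21
Buyer bears: destination terminal 733.59 + brokerage 332.18 + duty 3644.21 = 4709.98
Landed cost = invoice 21436.53 + 4709.98 = 26146.51

Total landed cost: SGD 26146.51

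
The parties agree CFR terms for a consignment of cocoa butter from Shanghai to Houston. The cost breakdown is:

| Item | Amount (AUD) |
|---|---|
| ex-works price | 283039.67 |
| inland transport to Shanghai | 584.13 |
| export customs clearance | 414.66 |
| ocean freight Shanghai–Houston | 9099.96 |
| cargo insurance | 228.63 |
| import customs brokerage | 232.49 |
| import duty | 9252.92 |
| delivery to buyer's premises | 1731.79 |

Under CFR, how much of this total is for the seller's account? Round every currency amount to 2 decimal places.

CFR: the seller pays costs through ocean freight to the destination port, but not insurance.
Seller's account: goods 283039.67 + inland to port 584.13 + export clearance 414.66 + freight 9099.96 = 293138.42
Buyer's account: insurance 228.63 + brokerage 232.49 + duty 9252.92 + delivery 1731.79 = 11445.83

Seller's account: AUD 293138.42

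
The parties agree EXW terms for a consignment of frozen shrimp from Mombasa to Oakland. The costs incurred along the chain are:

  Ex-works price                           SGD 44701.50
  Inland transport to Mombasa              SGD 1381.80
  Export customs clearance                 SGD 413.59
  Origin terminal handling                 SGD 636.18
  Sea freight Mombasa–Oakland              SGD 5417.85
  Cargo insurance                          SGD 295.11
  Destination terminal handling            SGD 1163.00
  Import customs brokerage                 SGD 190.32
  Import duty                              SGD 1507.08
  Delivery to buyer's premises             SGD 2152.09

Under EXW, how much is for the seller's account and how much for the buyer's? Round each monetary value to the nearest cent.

EXW: the seller makes goods available at their premises; the buyer bears all onward costs.
Seller's account: goods 44701.50 = 44701.50
Buyer's account: inland to port 1381.80 + export clearance 413.59 + origin terminal 636.18 + freight 5417.85 + insurance 295.11 + destination terminal 1163.00 + brokerage 190.32 + duty 1507.08 + delivery 2152.09 = 13157.02

Seller: SGD 44701.50; buyer: SGD 13157.02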